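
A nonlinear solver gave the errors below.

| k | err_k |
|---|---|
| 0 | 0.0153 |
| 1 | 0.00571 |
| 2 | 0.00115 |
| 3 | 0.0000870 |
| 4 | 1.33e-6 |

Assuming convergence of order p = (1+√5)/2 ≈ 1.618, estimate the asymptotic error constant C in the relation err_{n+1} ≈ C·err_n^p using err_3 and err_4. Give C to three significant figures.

C ≈ err_4 / err_3^1.618
  = 1.33e-6 / (0.0000870)^1.618
  = 1.33e-6 / 2.69242e-07 ≈ 4.9398

4.94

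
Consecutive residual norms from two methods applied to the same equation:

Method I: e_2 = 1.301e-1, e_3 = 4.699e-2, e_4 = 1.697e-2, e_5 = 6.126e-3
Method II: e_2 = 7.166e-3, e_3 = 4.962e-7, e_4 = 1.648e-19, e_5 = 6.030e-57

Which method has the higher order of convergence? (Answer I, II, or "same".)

II

Method I: p ≈ ln(6.126e-3/1.697e-2)/ln(1.697e-2/4.699e-2) ≈ 1.00.
Method II: p ≈ ln(6.030e-57/1.648e-19)/ln(1.648e-19/4.962e-7) ≈ 3.00.
Method II has the higher order (≈3.0 vs ≈1.0).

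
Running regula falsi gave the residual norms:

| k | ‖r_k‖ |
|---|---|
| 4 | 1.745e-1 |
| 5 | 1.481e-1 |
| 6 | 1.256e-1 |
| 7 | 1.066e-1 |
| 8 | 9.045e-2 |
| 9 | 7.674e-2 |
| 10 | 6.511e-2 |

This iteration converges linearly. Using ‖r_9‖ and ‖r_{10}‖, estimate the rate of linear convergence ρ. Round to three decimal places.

0.848

ρ ≈ ‖r_{10}‖/‖r_9‖ = 6.511e-2/7.674e-2 = 0.84845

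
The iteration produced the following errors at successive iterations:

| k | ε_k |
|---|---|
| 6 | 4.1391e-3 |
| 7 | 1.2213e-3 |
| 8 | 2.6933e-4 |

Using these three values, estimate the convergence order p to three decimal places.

p ≈ ln(ε_8/ε_7) / ln(ε_7/ε_6)
  = ln(2.6933e-4/1.2213e-3) / ln(1.2213e-3/4.1391e-3)
  = ln(0.220527) / ln(0.295064)
  = -1.511735 / -1.220563 ≈ 1.238555

1.239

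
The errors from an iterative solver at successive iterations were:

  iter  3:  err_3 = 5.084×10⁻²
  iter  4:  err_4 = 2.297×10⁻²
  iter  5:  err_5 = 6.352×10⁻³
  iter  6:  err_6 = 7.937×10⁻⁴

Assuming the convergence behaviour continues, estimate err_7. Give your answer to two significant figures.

First estimate the order: p ≈ ln(err_6/err_5) / ln(err_5/err_4) = ln(7.937×10⁻⁴/6.352×10⁻³)/ln(6.352×10⁻³/2.297×10⁻²) = ln(0.124953)/ln(0.276535) ≈ 1.6180.
Then err_7 ≈ err_6·(err_6/err_5)^p = 7.937×10⁻⁴·(0.124953)^1.6180 = 7.937×10⁻⁴·0.034557 ≈ 2.743e-05.

2.7e-5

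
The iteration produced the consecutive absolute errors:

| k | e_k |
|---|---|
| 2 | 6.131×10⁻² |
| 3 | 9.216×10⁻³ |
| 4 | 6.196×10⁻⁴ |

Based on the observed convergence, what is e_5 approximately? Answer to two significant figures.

First estimate the order: p ≈ ln(e_4/e_3) / ln(e_3/e_2) = ln(6.196×10⁻⁴/9.216×10⁻³)/ln(9.216×10⁻³/6.131×10⁻²) = ln(0.0672309)/ln(0.150318) ≈ 1.4246.
Then e_5 ≈ e_4·(e_4/e_3)^p = 6.196×10⁻⁴·(0.0672309)^1.4246 = 6.196×10⁻⁴·0.0213675 ≈ 1.324e-05.

1.3e-5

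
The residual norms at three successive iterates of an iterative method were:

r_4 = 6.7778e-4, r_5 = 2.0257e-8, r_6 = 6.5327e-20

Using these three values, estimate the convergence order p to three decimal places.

p ≈ ln(r_6/r_5) / ln(r_5/r_4)
  = ln(6.5327e-20/2.0257e-8) / ln(2.0257e-8/6.7778e-4)
  = ln(3.22491e-12) / ln(2.98873e-05)
  = -26.460116 / -10.418077 ≈ 2.539827

2.540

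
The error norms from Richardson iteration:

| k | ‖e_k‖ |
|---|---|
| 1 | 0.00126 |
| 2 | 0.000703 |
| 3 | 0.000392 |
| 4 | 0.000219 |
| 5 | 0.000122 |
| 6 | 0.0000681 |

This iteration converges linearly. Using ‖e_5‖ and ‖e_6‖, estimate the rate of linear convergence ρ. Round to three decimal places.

0.558

ρ ≈ ‖e_6‖/‖e_5‖ = 0.0000681/0.000122 = 0.55820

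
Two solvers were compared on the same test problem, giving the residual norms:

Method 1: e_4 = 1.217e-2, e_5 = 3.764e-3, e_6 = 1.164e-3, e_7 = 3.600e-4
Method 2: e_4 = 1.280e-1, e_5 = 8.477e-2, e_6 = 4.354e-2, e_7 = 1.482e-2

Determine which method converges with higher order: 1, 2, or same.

Method 1: p ≈ ln(3.600e-4/1.164e-3)/ln(1.164e-3/3.764e-3) ≈ 1.00.
Method 2: p ≈ ln(1.482e-2/4.354e-2)/ln(4.354e-2/8.477e-2) ≈ 1.62.
Method 2 has the higher order (≈1.6 vs ≈1.0).

2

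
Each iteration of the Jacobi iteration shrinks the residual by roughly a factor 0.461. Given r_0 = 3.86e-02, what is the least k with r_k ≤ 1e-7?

17

After k steps, r_k ≈ 3.86e-02·0.461^k.
Need 0.461^k ≤ 1e-7/3.86e-02 = 2.59067e-06.
k ≥ ln(2.59067e-06)/ln(0.461) = -12.8636/-0.77436 = 16.612.
Smallest integer k = 17.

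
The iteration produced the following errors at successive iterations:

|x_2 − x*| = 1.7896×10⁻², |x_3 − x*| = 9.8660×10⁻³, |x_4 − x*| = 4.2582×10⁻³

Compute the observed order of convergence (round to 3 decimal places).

1.411

p ≈ ln(|x_4 − x*|/|x_3 − x*|) / ln(|x_3 − x*|/|x_2 − x*|)
  = ln(4.2582×10⁻³/9.8660×10⁻³) / ln(9.8660×10⁻³/1.7896×10⁻²)
  = ln(0.431603) / ln(0.551296)
  = -0.840249 / -0.595483 ≈ 1.411038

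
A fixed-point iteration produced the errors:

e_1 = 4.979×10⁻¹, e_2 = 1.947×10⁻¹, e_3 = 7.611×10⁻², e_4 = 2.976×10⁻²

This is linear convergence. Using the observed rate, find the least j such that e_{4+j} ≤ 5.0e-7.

12

Rate ρ ≈ e_4/e_3 = 2.976×10⁻²/7.611×10⁻² = 0.3910.
After j more steps, e_{4+j} ≈ 2.976×10⁻²·ρ^j; need ρ^j ≤ 5.0e-7/2.976×10⁻² = 1.68011e-05.
j ≥ ln(1.68011e-05)/ln(0.3910) = -10.9941/-0.93905 = 11.708.
So 12 more iterations are needed.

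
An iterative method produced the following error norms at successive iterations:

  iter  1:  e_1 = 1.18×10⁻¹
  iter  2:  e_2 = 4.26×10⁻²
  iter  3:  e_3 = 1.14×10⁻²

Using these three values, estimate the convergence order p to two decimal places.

1.29

p ≈ ln(e_3/e_2) / ln(e_2/e_1)
  = ln(1.14×10⁻²/4.26×10⁻²) / ln(4.26×10⁻²/1.18×10⁻¹)
  = ln(0.267606) / ln(0.361017)
  = -1.31824 / -1.01883 ≈ 1.29388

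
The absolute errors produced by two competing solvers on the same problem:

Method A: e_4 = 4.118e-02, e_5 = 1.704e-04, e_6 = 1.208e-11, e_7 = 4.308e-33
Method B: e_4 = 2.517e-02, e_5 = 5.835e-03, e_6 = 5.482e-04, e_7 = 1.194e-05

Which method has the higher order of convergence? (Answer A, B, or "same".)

Method A: p ≈ ln(4.308e-33/1.208e-11)/ln(1.208e-11/1.704e-04) ≈ 3.00.
Method B: p ≈ ln(1.194e-05/5.482e-04)/ln(5.482e-04/5.835e-03) ≈ 1.62.
Method A has the higher order (≈3.0 vs ≈1.6).

A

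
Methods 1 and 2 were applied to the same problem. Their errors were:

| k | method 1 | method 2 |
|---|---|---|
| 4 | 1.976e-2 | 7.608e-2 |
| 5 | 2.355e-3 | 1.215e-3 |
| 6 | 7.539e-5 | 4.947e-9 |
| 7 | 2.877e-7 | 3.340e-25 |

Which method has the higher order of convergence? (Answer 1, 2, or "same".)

Method 1: p ≈ ln(2.877e-7/7.539e-5)/ln(7.539e-5/2.355e-3) ≈ 1.62.
Method 2: p ≈ ln(3.340e-25/4.947e-9)/ln(4.947e-9/1.215e-3) ≈ 3.00.
Method 2 has the higher order (≈3.0 vs ≈1.6).

2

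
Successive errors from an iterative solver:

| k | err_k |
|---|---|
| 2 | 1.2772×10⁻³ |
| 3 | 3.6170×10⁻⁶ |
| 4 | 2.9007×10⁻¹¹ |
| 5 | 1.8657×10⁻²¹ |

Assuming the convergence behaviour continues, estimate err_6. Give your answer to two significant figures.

7.7e-42

First estimate the order: p ≈ ln(err_5/err_4) / ln(err_4/err_3) = ln(1.8657×10⁻²¹/2.9007×10⁻¹¹)/ln(2.9007×10⁻¹¹/3.6170×10⁻⁶) = ln(6.4319e-11)/ln(8.01963e-06) ≈ 2.0000.
Then err_6 ≈ err_5·(err_5/err_4)^p = 1.8657×10⁻²¹·(6.4319e-11)^2.0000 = 1.8657×10⁻²¹·4.13693e-21 ≈ 7.718e-42.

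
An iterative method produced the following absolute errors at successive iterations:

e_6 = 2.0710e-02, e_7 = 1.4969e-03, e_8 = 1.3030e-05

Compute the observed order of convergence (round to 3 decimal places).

p ≈ ln(e_8/e_7) / ln(e_7/e_6)
  = ln(1.3030e-05/1.4969e-03) / ln(1.4969e-03/2.0710e-02)
  = ln(0.00870466) / ln(0.0722791)
  = -4.743897 / -2.627220 ≈ 1.805672

1.806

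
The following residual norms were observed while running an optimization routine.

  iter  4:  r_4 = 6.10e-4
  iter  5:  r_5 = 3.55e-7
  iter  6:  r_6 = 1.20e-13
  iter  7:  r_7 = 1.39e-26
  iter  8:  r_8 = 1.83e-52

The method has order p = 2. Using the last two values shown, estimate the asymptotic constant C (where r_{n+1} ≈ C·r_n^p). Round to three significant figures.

0.947

C ≈ r_8 / r_7^2
  = 1.83e-52 / (1.39e-26)^2
  = 1.83e-52 / 1.9321e-52 ≈ 0.94716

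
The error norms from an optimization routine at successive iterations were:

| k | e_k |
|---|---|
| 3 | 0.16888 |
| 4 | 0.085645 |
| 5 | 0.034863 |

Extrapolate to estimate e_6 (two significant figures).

1.1e-2

First estimate the order: p ≈ ln(e_5/e_4) / ln(e_4/e_3) = ln(0.034863/0.085645)/ln(0.085645/0.16888) = ln(0.407064)/ln(0.507135) ≈ 1.3237.
Then e_6 ≈ e_5·(e_5/e_4)^p = 0.034863·(0.407064)^1.3237 = 0.034863·0.304306 ≈ 0.01061.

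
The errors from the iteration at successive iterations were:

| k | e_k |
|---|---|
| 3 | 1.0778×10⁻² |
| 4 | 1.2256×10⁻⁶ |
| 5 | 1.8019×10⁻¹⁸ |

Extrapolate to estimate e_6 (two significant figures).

5.7e-54

First estimate the order: p ≈ ln(e_5/e_4) / ln(e_4/e_3) = ln(1.8019×10⁻¹⁸/1.2256×10⁻⁶)/ln(1.2256×10⁻⁶/1.0778×10⁻²) = ln(1.47022e-12)/ln(0.000113713) ≈ 3.0000.
Then e_6 ≈ e_5·(e_5/e_4)^p = 1.8019×10⁻¹⁸·(1.47022e-12)^3.0000 = 1.8019×10⁻¹⁸·3.17795e-36 ≈ 5.726e-54.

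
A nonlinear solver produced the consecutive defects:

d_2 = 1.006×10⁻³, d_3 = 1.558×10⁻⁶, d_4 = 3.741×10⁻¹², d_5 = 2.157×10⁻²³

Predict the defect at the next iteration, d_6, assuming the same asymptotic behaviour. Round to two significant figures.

7.2e-46

First estimate the order: p ≈ ln(d_5/d_4) / ln(d_4/d_3) = ln(2.157×10⁻²³/3.741×10⁻¹²)/ln(3.741×10⁻¹²/1.558×10⁻⁶) = ln(5.76584e-12)/ln(2.40116e-06) ≈ 2.0000.
Then d_6 ≈ d_5·(d_5/d_4)^p = 2.157×10⁻²³·(5.76584e-12)^2.0000 = 2.157×10⁻²³·3.32449e-23 ≈ 7.171e-46.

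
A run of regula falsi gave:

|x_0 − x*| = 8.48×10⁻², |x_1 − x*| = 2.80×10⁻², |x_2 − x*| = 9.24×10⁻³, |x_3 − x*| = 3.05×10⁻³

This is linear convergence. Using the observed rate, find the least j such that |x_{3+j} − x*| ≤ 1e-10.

Rate ρ ≈ |x_3 − x*|/|x_2 − x*| = 3.05×10⁻³/9.24×10⁻³ = 0.3301.
After j more steps, |x_{3+j} − x*| ≈ 3.05×10⁻³·ρ^j; need ρ^j ≤ 1e-10/3.05×10⁻³ = 3.27869e-08.
j ≥ ln(3.27869e-08)/ln(0.3301) = -17.2332/-1.10836 = 15.548.
So 16 more iterations are needed.

16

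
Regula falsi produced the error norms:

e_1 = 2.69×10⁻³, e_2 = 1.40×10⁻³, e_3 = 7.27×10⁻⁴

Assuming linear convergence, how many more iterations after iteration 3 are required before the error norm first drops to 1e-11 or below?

Rate ρ ≈ e_3/e_2 = 7.27×10⁻⁴/1.40×10⁻³ = 0.5193.
After j more steps, e_{3+j} ≈ 7.27×10⁻⁴·ρ^j; need ρ^j ≤ 1e-11/7.27×10⁻⁴ = 1.37552e-08.
j ≥ ln(1.37552e-08)/ln(0.5193) = -18.1018/-0.65527 = 27.625.
So 28 more iterations are needed.

28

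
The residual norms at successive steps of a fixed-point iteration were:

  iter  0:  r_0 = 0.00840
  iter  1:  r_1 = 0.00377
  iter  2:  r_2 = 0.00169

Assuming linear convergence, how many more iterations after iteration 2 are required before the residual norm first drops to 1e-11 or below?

Rate ρ ≈ r_2/r_1 = 0.00169/0.00377 = 0.4483.
After j more steps, r_{2+j} ≈ 0.00169·ρ^j; need ρ^j ≤ 1e-11/0.00169 = 5.91716e-09.
j ≥ ln(5.91716e-09)/ln(0.4483) = -18.9454/-0.80229 = 23.614.
So 24 more iterations are needed.

24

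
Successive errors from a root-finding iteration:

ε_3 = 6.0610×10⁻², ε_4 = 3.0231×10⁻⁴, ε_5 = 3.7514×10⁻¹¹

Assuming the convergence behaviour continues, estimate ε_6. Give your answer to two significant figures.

7.2e-32

First estimate the order: p ≈ ln(ε_5/ε_4) / ln(ε_4/ε_3) = ln(3.7514×10⁻¹¹/3.0231×10⁻⁴)/ln(3.0231×10⁻⁴/6.0610×10⁻²) = ln(1.24091e-07)/ln(0.00498779) ≈ 3.0000.
Then ε_6 ≈ ε_5·(ε_5/ε_4)^p = 3.7514×10⁻¹¹·(1.24091e-07)^3.0000 = 3.7514×10⁻¹¹·1.91082e-21 ≈ 7.168e-32.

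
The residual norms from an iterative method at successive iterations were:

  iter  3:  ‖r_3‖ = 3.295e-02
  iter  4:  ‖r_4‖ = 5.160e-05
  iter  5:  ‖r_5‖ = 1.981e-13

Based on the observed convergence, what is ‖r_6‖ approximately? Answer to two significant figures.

First estimate the order: p ≈ ln(‖r_5‖/‖r_4‖) / ln(‖r_4‖/‖r_3‖) = ln(1.981e-13/5.160e-05)/ln(5.160e-05/3.295e-02) = ln(3.83915e-09)/ln(0.00156601) ≈ 3.0001.
Then ‖r_6‖ ≈ ‖r_5‖·(‖r_5‖/‖r_4‖)^p = 1.981e-13·(3.83915e-09)^3.0001 = 1.981e-13·5.6476e-26 ≈ 1.119e-38.

1.1e-38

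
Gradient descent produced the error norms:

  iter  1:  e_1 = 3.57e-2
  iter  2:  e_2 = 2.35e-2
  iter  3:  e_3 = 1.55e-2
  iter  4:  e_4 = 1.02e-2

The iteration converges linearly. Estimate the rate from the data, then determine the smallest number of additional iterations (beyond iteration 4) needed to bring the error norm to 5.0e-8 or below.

Rate ρ ≈ e_4/e_3 = 1.02e-2/1.55e-2 = 0.6581.
After j more steps, e_{4+j} ≈ 1.02e-2·ρ^j; need ρ^j ≤ 5.0e-8/1.02e-2 = 4.90196e-06.
j ≥ ln(4.90196e-06)/ln(0.6581) = -12.2259/-0.41840 = 29.221.
So 30 more iterations are needed.

30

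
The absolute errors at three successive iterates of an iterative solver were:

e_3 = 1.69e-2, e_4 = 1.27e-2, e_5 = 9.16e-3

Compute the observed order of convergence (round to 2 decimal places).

p ≈ ln(e_5/e_4) / ln(e_4/e_3)
  = ln(9.16e-3/1.27e-2) / ln(1.27e-2/1.69e-2)
  = ln(0.72126) / ln(0.751479)
  = -0.32676 / -0.28571 ≈ 1.14368

1.14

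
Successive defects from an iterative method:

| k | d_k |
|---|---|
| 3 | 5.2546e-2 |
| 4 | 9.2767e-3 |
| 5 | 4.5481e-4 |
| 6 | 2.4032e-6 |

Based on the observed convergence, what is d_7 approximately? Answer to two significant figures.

2.6e-10

First estimate the order: p ≈ ln(d_6/d_5) / ln(d_5/d_4) = ln(2.4032e-6/4.5481e-4)/ln(4.5481e-4/9.2767e-3) = ln(0.00528396)/ln(0.0490271) ≈ 1.7388.
Then d_7 ≈ d_6·(d_6/d_5)^p = 2.4032e-6·(0.00528396)^1.7388 = 2.4032e-6·0.00010982 ≈ 2.639e-10.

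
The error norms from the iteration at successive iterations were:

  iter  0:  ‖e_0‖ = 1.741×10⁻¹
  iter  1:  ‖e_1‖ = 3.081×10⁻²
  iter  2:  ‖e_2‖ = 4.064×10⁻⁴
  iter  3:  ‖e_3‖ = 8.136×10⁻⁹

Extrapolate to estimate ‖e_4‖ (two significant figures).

1.5e-20

First estimate the order: p ≈ ln(‖e_3‖/‖e_2‖) / ln(‖e_2‖/‖e_1‖) = ln(8.136×10⁻⁹/4.064×10⁻⁴)/ln(4.064×10⁻⁴/3.081×10⁻²) = ln(2.00197e-05)/ln(0.0131905) ≈ 2.4996.
Then ‖e_4‖ ≈ ‖e_3‖·(‖e_3‖/‖e_2‖)^p = 8.136×10⁻⁹·(2.00197e-05)^2.4996 = 8.136×10⁻⁹·1.80104e-12 ≈ 1.465e-20.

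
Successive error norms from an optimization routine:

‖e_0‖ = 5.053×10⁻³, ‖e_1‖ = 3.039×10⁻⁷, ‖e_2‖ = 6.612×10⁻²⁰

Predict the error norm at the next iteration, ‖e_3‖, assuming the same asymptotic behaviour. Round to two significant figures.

6.8e-58

First estimate the order: p ≈ ln(‖e_2‖/‖e_1‖) / ln(‖e_1‖/‖e_0‖) = ln(6.612×10⁻²⁰/3.039×10⁻⁷)/ln(3.039×10⁻⁷/5.053×10⁻³) = ln(2.17572e-13)/ln(6.01425e-05) ≈ 3.0000.
Then ‖e_3‖ ≈ ‖e_2‖·(‖e_2‖/‖e_1‖)^p = 6.612×10⁻²⁰·(2.17572e-13)^3.0000 = 6.612×10⁻²⁰·1.02993e-38 ≈ 6.81e-58.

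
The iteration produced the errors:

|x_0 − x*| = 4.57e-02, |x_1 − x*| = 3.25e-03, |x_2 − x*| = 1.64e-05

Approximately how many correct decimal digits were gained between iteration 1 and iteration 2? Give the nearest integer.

Digits gained ≈ log₁₀(|x_1 − x*|/|x_2 − x*|) = log₁₀(3.25e-03/1.64e-05) = log₁₀(198.171) ≈ 2.297.

2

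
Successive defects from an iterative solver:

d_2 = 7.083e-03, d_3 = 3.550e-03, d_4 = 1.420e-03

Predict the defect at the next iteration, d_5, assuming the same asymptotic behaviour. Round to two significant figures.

4.2e-4

First estimate the order: p ≈ ln(d_4/d_3) / ln(d_3/d_2) = ln(1.420e-03/3.550e-03)/ln(3.550e-03/7.083e-03) = ln(0.4)/ln(0.5012) ≈ 1.3265.
Then d_5 ≈ d_4·(d_4/d_3)^p = 1.420e-03·(0.4)^1.3265 = 1.420e-03·0.296574 ≈ 0.0004211.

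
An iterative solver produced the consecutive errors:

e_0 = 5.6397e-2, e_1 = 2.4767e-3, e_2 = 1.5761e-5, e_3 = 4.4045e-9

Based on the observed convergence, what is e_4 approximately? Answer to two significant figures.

7.8e-15

First estimate the order: p ≈ ln(e_3/e_2) / ln(e_2/e_1) = ln(4.4045e-9/1.5761e-5)/ln(1.5761e-5/2.4767e-3) = ln(0.000279456)/ln(0.00636371) ≈ 1.6180.
Then e_4 ≈ e_3·(e_3/e_2)^p = 4.4045e-9·(0.000279456)^1.6180 = 4.4045e-9·1.77883e-06 ≈ 7.835e-15.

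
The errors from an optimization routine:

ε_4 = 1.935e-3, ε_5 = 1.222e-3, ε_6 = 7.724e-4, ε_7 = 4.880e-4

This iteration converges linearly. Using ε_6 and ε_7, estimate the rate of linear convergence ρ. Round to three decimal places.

0.632

ρ ≈ ε_7/ε_6 = 4.880e-4/7.724e-4 = 0.63180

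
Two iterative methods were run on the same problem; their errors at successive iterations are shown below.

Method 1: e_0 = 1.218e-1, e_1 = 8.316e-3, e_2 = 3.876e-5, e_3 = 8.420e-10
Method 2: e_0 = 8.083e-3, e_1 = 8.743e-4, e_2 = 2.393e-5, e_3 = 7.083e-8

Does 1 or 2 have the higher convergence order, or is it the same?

Method 1: p ≈ ln(8.420e-10/3.876e-5)/ln(3.876e-5/8.316e-3) ≈ 2.00.
Method 2: p ≈ ln(7.083e-8/2.393e-5)/ln(2.393e-5/8.743e-4) ≈ 1.62.
Method 1 has the higher order (≈2.0 vs ≈1.6).

1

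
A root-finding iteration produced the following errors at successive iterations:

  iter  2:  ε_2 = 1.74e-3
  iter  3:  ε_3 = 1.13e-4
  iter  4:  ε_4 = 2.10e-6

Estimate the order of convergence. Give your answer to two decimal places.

p ≈ ln(ε_4/ε_3) / ln(ε_3/ε_2)
  = ln(2.10e-6/1.13e-4) / ln(1.13e-4/1.74e-3)
  = ln(0.0185841) / ln(0.0649425)
  = -3.98545 / -2.73425 ≈ 1.45760

1.46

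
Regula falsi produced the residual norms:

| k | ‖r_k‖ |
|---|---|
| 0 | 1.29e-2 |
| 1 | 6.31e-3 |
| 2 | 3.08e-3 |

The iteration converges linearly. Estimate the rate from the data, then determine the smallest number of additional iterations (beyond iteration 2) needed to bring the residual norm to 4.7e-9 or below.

19

Rate ρ ≈ ‖r_2‖/‖r_1‖ = 3.08e-3/6.31e-3 = 0.4881.
After j more steps, ‖r_{2+j}‖ ≈ 3.08e-3·ρ^j; need ρ^j ≤ 4.7e-9/3.08e-3 = 1.52597e-06.
j ≥ ln(1.52597e-06)/ln(0.4881) = -13.3929/-0.71723 = 18.673.
So 19 more iterations are needed.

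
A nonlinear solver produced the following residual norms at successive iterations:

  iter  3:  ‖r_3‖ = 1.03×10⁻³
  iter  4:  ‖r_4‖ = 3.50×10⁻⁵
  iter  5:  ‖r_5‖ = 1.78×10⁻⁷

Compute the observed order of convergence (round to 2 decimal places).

1.56

p ≈ ln(‖r_5‖/‖r_4‖) / ln(‖r_4‖/‖r_3‖)
  = ln(1.78×10⁻⁷/3.50×10⁻⁵) / ln(3.50×10⁻⁵/1.03×10⁻³)
  = ln(0.00508571) / ln(0.0339806)
  = -5.28132 / -3.38197 ≈ 1.56161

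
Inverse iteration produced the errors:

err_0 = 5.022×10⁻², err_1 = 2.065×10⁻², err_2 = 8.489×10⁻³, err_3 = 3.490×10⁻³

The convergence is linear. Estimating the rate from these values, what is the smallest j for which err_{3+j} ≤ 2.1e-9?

Rate ρ ≈ err_3/err_2 = 3.490×10⁻³/8.489×10⁻³ = 0.4111.
After j more steps, err_{3+j} ≈ 3.490×10⁻³·ρ^j; need ρ^j ≤ 2.1e-9/3.490×10⁻³ = 6.01719e-07.
j ≥ ln(6.01719e-07)/ln(0.4111) = -14.3235/-0.88892 = 16.113.
So 17 more iterations are needed.

17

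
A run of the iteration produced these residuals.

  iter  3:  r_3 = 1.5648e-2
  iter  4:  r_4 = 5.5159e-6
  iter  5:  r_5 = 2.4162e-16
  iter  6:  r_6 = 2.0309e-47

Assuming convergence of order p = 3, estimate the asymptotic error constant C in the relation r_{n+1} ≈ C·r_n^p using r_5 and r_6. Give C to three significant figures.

C ≈ r_6 / r_5^3
  = 2.0309e-47 / (2.4162e-16)^3
  = 2.0309e-47 / 1.41058e-47 ≈ 1.4398

1.44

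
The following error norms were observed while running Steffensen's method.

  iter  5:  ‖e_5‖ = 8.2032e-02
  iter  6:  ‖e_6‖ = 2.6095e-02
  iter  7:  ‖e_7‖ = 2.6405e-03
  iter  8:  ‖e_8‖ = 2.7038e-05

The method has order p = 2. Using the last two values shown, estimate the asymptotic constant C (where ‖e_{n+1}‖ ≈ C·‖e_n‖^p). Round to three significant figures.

C ≈ ‖e_8‖ / ‖e_7‖^2
  = 2.7038e-05 / (2.6405e-03)^2
  = 2.7038e-05 / 6.97224e-06 ≈ 3.878

3.88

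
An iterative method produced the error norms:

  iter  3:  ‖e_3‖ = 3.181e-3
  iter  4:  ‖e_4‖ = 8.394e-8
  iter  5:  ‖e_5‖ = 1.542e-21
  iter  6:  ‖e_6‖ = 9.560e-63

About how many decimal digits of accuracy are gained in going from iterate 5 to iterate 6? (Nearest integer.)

41

Digits gained ≈ log₁₀(‖e_5‖/‖e_6‖) = log₁₀(1.542e-21/9.560e-63) = log₁₀(1.61297e+41) ≈ 41.208.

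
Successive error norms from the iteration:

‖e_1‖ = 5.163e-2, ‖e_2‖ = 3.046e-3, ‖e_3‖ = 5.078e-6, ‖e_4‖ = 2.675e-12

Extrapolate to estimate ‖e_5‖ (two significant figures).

First estimate the order: p ≈ ln(‖e_4‖/‖e_3‖) / ln(‖e_3‖/‖e_2‖) = ln(2.675e-12/5.078e-6)/ln(5.078e-6/3.046e-3) = ln(5.26782e-07)/ln(0.0016671) ≈ 2.2600.
Then ‖e_5‖ ≈ ‖e_4‖·(‖e_4‖/‖e_3‖)^p = 2.675e-12·(5.26782e-07)^2.2600 = 2.675e-12·6.46973e-15 ≈ 1.731e-26.

1.7e-26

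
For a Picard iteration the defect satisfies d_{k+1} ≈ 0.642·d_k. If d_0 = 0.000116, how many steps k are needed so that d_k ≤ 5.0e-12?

39

After k steps, d_k ≈ 0.000116·0.642^k.
Need 0.642^k ≤ 5.0e-12/0.000116 = 4.31034e-08.
k ≥ ln(4.31034e-08)/ln(0.642) = -16.9597/-0.44317 = 38.269.
Smallest integer k = 39.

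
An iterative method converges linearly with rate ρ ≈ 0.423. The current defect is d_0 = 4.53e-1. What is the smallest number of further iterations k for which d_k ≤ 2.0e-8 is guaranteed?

After k steps, d_k ≈ 4.53e-1·0.423^k.
Need 0.423^k ≤ 2.0e-8/4.53e-1 = 4.41501e-08.
k ≥ ln(4.41501e-08)/ln(0.423) = -16.9357/-0.86038 = 19.684.
Smallest integer k = 20.

20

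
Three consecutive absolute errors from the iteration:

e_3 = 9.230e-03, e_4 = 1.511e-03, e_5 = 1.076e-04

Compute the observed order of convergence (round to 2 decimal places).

p ≈ ln(e_5/e_4) / ln(e_4/e_3)
  = ln(1.076e-04/1.511e-03) / ln(1.511e-03/9.230e-03)
  = ln(0.0712111) / ln(0.163705)
  = -2.64211 / -1.80969 ≈ 1.45998

1.46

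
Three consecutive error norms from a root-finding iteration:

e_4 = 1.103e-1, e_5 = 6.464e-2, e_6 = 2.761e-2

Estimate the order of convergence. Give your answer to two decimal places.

p ≈ ln(e_6/e_5) / ln(e_5/e_4)
  = ln(2.761e-2/6.464e-2) / ln(6.464e-2/1.103e-1)
  = ln(0.427135) / ln(0.586038)
  = -0.85066 / -0.53437 ≈ 1.59189

1.59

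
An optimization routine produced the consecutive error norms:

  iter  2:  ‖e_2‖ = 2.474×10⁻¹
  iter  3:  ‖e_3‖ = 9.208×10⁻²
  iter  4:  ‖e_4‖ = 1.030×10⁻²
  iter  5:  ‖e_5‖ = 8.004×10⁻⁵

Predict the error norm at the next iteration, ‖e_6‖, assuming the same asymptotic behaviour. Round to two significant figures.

1.7e-9

First estimate the order: p ≈ ln(‖e_5‖/‖e_4‖) / ln(‖e_4‖/‖e_3‖) = ln(8.004×10⁻⁵/1.030×10⁻²)/ln(1.030×10⁻²/9.208×10⁻²) = ln(0.00777087)/ln(0.111859) ≈ 2.2175.
Then ‖e_6‖ ≈ ‖e_5‖·(‖e_5‖/‖e_4‖)^p = 8.004×10⁻⁵·(0.00777087)^2.2175 = 8.004×10⁻⁵·2.0995e-05 ≈ 1.68e-09.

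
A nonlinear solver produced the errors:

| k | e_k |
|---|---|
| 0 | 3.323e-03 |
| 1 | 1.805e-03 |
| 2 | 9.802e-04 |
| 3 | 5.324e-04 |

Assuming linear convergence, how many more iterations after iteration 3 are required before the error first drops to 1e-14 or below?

41

Rate ρ ≈ e_3/e_2 = 5.324e-04/9.802e-04 = 0.5432.
After j more steps, e_{3+j} ≈ 5.324e-04·ρ^j; need ρ^j ≤ 1e-14/5.324e-04 = 1.87829e-11.
j ≥ ln(1.87829e-11)/ln(0.5432) = -24.6981/-0.61028 = 40.470.
So 41 more iterations are needed.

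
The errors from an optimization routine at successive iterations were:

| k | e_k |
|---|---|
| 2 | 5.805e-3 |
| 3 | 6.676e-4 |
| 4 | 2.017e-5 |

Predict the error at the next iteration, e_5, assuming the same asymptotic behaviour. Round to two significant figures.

7.0e-8

First estimate the order: p ≈ ln(e_4/e_3) / ln(e_3/e_2) = ln(2.017e-5/6.676e-4)/ln(6.676e-4/5.805e-3) = ln(0.0302127)/ln(0.115004) ≈ 1.6180.
Then e_5 ≈ e_4·(e_4/e_3)^p = 2.017e-5·(0.0302127)^1.6180 = 2.017e-5·0.00347493 ≈ 7.009e-08.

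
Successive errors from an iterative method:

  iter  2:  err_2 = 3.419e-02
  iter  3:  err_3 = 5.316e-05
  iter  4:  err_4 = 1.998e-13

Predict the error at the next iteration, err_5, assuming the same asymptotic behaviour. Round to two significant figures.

First estimate the order: p ≈ ln(err_4/err_3) / ln(err_3/err_2) = ln(1.998e-13/5.316e-05)/ln(5.316e-05/3.419e-02) = ln(3.75847e-09)/ln(0.00155484) ≈ 3.0000.
Then err_5 ≈ err_4·(err_4/err_3)^p = 1.998e-13·(3.75847e-09)^3.0000 = 1.998e-13·5.30925e-26 ≈ 1.061e-38.

1.1e-38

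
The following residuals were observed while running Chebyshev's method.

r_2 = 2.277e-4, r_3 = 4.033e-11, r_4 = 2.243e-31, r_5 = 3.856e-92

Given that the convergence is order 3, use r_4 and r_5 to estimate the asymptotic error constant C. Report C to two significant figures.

C ≈ r_5 / r_4^3
  = 3.856e-92 / (2.243e-31)^3
  = 3.856e-92 / 1.12846e-92 ≈ 3.417

3.4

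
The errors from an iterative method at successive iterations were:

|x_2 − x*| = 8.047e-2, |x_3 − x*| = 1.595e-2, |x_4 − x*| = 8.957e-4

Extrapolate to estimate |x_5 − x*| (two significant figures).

First estimate the order: p ≈ ln(|x_4 − x*|/|x_3 − x*|) / ln(|x_3 − x*|/|x_2 − x*|) = ln(8.957e-4/1.595e-2)/ln(1.595e-2/8.047e-2) = ln(0.0561567)/ln(0.198211) ≈ 1.7793.
Then |x_5 − x*| ≈ |x_4 − x*|·(|x_4 − x*|/|x_3 − x*|)^p = 8.957e-4·(0.0561567)^1.7793 = 8.957e-4·0.00595402 ≈ 5.333e-06.

5.3e-6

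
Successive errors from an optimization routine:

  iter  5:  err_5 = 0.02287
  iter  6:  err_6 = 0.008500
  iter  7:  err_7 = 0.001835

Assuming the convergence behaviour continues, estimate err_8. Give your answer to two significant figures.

First estimate the order: p ≈ ln(err_7/err_6) / ln(err_6/err_5) = ln(0.001835/0.008500)/ln(0.008500/0.02287) = ln(0.215882)/ln(0.371666) ≈ 1.5489.
Then err_8 ≈ err_7·(err_7/err_6)^p = 0.001835·(0.215882)^1.5489 = 0.001835·0.093061 ≈ 0.0001708.

1.7e-4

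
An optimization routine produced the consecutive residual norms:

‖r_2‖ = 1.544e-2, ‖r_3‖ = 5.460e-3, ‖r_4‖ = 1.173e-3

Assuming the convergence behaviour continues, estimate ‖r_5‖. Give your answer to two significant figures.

First estimate the order: p ≈ ln(‖r_4‖/‖r_3‖) / ln(‖r_3‖/‖r_2‖) = ln(1.173e-3/5.460e-3)/ln(5.460e-3/1.544e-2) = ln(0.214835)/ln(0.353627) ≈ 1.4794.
Then ‖r_5‖ ≈ ‖r_4‖·(‖r_4‖/‖r_3‖)^p = 1.173e-3·(0.214835)^1.4794 = 1.173e-3·0.102782 ≈ 0.0001206.

1.2e-4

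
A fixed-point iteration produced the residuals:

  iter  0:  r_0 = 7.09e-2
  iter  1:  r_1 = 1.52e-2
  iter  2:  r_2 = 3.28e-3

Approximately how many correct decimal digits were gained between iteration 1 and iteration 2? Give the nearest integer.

Digits gained ≈ log₁₀(r_1/r_2) = log₁₀(1.52e-2/3.28e-3) = log₁₀(4.63415) ≈ 0.666.

1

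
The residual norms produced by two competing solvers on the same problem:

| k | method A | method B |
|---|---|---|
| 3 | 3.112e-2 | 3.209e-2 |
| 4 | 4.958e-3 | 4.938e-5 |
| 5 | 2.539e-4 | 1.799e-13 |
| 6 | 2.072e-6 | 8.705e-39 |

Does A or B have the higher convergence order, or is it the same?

Method A: p ≈ ln(2.072e-6/2.539e-4)/ln(2.539e-4/4.958e-3) ≈ 1.62.
Method B: p ≈ ln(8.705e-39/1.799e-13)/ln(1.799e-13/4.938e-5) ≈ 3.00.
Method B has the higher order (≈3.0 vs ≈1.6).

B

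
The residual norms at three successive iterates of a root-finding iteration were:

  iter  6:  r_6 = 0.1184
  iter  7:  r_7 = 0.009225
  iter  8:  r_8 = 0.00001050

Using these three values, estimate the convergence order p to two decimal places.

2.66

p ≈ ln(r_8/r_7) / ln(r_7/r_6)
  = ln(0.00001050/0.009225) / ln(0.009225/0.1184)
  = ln(0.00113821) / ln(0.0779139)
  = -6.77830 / -2.55215 ≈ 2.65592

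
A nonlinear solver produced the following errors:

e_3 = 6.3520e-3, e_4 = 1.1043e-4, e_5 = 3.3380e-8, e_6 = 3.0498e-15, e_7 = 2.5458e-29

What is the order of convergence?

2

Consecutive ratios: e_7/e_6 = 2.5458e-29/3.0498e-15 = 8.34743e-15, e_6/e_5 = 3.0498e-15/3.3380e-8 = 9.13661e-08.
p ≈ ln(8.34743e-15)/ln(9.13661e-08) = -32.4168/-16.2084 ≈ 2.00.
So the convergence is quadratic (order 2).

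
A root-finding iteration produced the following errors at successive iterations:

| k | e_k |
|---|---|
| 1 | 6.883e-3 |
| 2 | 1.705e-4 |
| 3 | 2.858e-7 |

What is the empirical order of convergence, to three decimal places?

p ≈ ln(e_3/e_2) / ln(e_2/e_1)
  = ln(2.858e-7/1.705e-4) / ln(1.705e-4/6.883e-3)
  = ln(0.00167625) / ln(0.0247712)
  = -6.391196 / -3.698074 ≈ 1.728250

1.728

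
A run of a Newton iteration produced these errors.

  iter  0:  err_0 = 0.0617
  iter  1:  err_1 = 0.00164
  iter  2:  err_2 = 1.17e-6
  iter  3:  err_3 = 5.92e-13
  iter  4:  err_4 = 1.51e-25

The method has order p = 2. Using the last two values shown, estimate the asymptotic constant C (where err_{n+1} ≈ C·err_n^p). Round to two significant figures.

0.43

C ≈ err_4 / err_3^2
  = 1.51e-25 / (5.92e-13)^2
  = 1.51e-25 / 3.50464e-25 ≈ 0.43086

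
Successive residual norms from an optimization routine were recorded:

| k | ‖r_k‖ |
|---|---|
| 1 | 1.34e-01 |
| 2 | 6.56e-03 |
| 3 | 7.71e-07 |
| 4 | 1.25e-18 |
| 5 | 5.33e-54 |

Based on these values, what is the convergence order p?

3

Consecutive ratios: ‖r_5‖/‖r_4‖ = 5.33e-54/1.25e-18 = 4.264e-36, ‖r_4‖/‖r_3‖ = 1.25e-18/7.71e-07 = 1.62127e-12.
p ≈ ln(4.264e-36)/ln(1.62127e-12) = -81.4429/-27.1478 ≈ 3.00.
So the convergence is cubic (order 3).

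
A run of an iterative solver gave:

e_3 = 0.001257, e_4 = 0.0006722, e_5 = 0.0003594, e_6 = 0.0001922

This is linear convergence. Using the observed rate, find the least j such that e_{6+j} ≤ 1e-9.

Rate ρ ≈ e_6/e_5 = 0.0001922/0.0003594 = 0.5348.
After j more steps, e_{6+j} ≈ 0.0001922·ρ^j; need ρ^j ≤ 1e-9/0.0001922 = 5.20291e-06.
j ≥ ln(5.20291e-06)/ln(0.5348) = -12.1663/-0.62586 = 19.439.
So 20 more iterations are needed.

20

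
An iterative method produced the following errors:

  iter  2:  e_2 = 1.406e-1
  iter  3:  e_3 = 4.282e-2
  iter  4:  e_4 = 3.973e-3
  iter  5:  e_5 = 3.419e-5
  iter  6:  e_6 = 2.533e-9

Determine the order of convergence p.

2

Consecutive ratios: e_6/e_5 = 2.533e-9/3.419e-5 = 7.4086e-05, e_5/e_4 = 3.419e-5/3.973e-3 = 0.00860559.
p ≈ ln(7.4086e-05)/ln(0.00860559) = -9.5103/-4.7553 ≈ 2.00.
So the convergence is quadratic (order 2).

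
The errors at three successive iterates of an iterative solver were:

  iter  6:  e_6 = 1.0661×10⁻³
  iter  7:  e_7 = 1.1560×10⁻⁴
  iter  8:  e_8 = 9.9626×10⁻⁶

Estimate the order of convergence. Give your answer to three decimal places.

1.103

p ≈ ln(e_8/e_7) / ln(e_7/e_6)
  = ln(9.9626×10⁻⁶/1.1560×10⁻⁴) / ln(1.1560×10⁻⁴/1.0661×10⁻³)
  = ln(0.0861817) / ln(0.108433)
  = -2.451297 / -2.221623 ≈ 1.103381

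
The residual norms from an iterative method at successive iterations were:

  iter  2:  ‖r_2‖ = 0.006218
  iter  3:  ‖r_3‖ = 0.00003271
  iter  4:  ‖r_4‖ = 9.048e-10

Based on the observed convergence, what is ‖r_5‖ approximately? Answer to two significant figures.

First estimate the order: p ≈ ln(‖r_4‖/‖r_3‖) / ln(‖r_3‖/‖r_2‖) = ln(9.048e-10/0.00003271)/ln(0.00003271/0.006218) = ln(2.76613e-05)/ln(0.00526053) ≈ 2.0001.
Then ‖r_5‖ ≈ ‖r_4‖·(‖r_4‖/‖r_3‖)^p = 9.048e-10·(2.76613e-05)^2.0001 = 9.048e-10·7.64345e-10 ≈ 6.916e-19.

6.9e-19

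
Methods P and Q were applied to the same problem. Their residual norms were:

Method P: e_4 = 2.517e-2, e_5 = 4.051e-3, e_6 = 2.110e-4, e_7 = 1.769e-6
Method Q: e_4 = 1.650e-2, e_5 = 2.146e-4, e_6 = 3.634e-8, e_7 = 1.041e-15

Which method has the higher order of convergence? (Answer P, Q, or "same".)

Q

Method P: p ≈ ln(1.769e-6/2.110e-4)/ln(2.110e-4/4.051e-3) ≈ 1.62.
Method Q: p ≈ ln(1.041e-15/3.634e-8)/ln(3.634e-8/2.146e-4) ≈ 2.00.
Method Q has the higher order (≈2.0 vs ≈1.6).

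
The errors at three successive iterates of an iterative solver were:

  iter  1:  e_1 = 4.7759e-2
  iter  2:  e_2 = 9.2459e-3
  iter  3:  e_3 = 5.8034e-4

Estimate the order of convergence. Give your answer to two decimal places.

p ≈ ln(e_3/e_2) / ln(e_2/e_1)
  = ln(5.8034e-4/9.2459e-3) / ln(9.2459e-3/4.7759e-2)
  = ln(0.0627673) / ln(0.193595)
  = -2.76832 / -1.64199 ≈ 1.68595

1.69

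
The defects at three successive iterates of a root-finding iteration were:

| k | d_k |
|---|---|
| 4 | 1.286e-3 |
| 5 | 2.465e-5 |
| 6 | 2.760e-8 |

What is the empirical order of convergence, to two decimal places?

p ≈ ln(d_6/d_5) / ln(d_5/d_4)
  = ln(2.760e-8/2.465e-5) / ln(2.465e-5/1.286e-3)
  = ln(0.00111968) / ln(0.019168)
  = -6.79471 / -3.95451 ≈ 1.71822

1.72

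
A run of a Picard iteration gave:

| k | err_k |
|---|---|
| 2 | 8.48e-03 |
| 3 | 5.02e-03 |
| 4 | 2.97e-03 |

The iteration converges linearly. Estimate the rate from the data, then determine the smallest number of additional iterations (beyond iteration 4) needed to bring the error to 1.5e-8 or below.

24

Rate ρ ≈ err_4/err_3 = 2.97e-03/5.02e-03 = 0.5916.
After j more steps, err_{4+j} ≈ 2.97e-03·ρ^j; need ρ^j ≤ 1.5e-8/2.97e-03 = 5.05051e-06.
j ≥ ln(5.05051e-06)/ln(0.5916) = -12.1960/-0.52492 = 23.234.
So 24 more iterations are needed.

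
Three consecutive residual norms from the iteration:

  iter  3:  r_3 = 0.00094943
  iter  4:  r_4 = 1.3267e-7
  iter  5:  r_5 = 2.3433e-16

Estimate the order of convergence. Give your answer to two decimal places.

p ≈ ln(r_5/r_4) / ln(r_4/r_3)
  = ln(2.3433e-16/1.3267e-7) / ln(1.3267e-7/0.00094943)
  = ln(1.76626e-09) / ln(0.000139736)
  = -20.15440 / -8.87576 ≈ 2.27072

2.27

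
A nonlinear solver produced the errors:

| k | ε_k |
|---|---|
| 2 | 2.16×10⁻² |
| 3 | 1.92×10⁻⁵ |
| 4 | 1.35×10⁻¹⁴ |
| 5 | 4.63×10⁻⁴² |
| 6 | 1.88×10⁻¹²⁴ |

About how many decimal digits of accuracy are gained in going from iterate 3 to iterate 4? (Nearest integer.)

Digits gained ≈ log₁₀(ε_3/ε_4) = log₁₀(1.92×10⁻⁵/1.35×10⁻¹⁴) = log₁₀(1.42222e+09) ≈ 9.153.

9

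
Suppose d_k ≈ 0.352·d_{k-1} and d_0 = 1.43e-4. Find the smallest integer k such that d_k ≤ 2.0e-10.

After k steps, d_k ≈ 1.43e-4·0.352^k.
Need 0.352^k ≤ 2.0e-10/1.43e-4 = 1.3986e-06.
k ≥ ln(1.3986e-06)/ln(0.352) = -13.4800/-1.04412 = 12.910.
Smallest integer k = 13.

13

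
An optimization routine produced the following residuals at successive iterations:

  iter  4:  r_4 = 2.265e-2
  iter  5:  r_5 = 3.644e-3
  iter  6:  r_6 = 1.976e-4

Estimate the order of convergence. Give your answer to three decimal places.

1.595

p ≈ ln(r_6/r_5) / ln(r_5/r_4)
  = ln(1.976e-4/3.644e-3) / ln(3.644e-3/2.265e-2)
  = ln(0.0542261) / ln(0.160883)
  = -2.914593 / -1.827078 ≈ 1.595221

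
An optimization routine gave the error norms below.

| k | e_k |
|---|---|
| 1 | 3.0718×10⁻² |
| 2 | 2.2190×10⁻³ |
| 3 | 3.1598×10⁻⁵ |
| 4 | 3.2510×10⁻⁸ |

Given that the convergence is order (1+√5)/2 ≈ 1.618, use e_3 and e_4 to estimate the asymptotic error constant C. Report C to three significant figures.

0.622

C ≈ e_4 / e_3^1.618
  = 3.2510×10⁻⁸ / (3.1598×10⁻⁵)^1.618
  = 3.2510×10⁻⁸ / 5.22937e-08 ≈ 0.62168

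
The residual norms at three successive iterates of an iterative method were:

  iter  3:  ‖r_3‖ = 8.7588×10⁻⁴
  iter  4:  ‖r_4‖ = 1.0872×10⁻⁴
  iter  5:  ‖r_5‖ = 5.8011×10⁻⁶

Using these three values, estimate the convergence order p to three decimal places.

1.405

p ≈ ln(‖r_5‖/‖r_4‖) / ln(‖r_4‖/‖r_3‖)
  = ln(5.8011×10⁻⁶/1.0872×10⁻⁴) / ln(1.0872×10⁻⁴/8.7588×10⁻⁴)
  = ln(0.0533582) / ln(0.124127)
  = -2.930728 / -2.086450 ≈ 1.404648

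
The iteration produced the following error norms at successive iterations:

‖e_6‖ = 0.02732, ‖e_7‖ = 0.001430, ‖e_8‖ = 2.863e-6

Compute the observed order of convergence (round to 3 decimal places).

2.106

p ≈ ln(‖e_8‖/‖e_7‖) / ln(‖e_7‖/‖e_6‖)
  = ln(2.863e-6/0.001430) / ln(0.001430/0.02732)
  = ln(0.0020021) / ln(0.0523426)
  = -6.213559 / -2.949945 ≈ 2.106330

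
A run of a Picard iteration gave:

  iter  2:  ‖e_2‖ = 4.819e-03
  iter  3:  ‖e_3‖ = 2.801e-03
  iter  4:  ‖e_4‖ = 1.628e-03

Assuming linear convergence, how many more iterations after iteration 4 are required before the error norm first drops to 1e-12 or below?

Rate ρ ≈ ‖e_4‖/‖e_3‖ = 1.628e-03/2.801e-03 = 0.5812.
After j more steps, ‖e_{4+j}‖ ≈ 1.628e-03·ρ^j; need ρ^j ≤ 1e-12/1.628e-03 = 6.14251e-10.
j ≥ ln(6.14251e-10)/ln(0.5812) = -21.2106/-0.54266 = 39.086.
So 40 more iterations are needed.

40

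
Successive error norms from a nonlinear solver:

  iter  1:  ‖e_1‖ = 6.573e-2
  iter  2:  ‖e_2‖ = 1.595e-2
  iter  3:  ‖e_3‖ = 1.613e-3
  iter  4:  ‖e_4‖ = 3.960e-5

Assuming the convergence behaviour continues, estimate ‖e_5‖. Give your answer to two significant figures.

9.8e-8

First estimate the order: p ≈ ln(‖e_4‖/‖e_3‖) / ln(‖e_3‖/‖e_2‖) = ln(3.960e-5/1.613e-3)/ln(1.613e-3/1.595e-2) = ln(0.0245505)/ln(0.101129) ≈ 1.6178.
Then ‖e_5‖ ≈ ‖e_4‖·(‖e_4‖/‖e_3‖)^p = 3.960e-5·(0.0245505)^1.6178 = 3.960e-5·0.00248565 ≈ 9.843e-08.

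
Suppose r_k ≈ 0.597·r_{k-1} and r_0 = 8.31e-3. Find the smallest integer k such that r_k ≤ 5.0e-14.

51

After k steps, r_k ≈ 8.31e-3·0.597^k.
Need 0.597^k ≤ 5.0e-14/8.31e-3 = 6.01685e-12.
k ≥ ln(6.01685e-12)/ln(0.597) = -25.8365/-0.51584 = 50.086.
Smallest integer k = 51.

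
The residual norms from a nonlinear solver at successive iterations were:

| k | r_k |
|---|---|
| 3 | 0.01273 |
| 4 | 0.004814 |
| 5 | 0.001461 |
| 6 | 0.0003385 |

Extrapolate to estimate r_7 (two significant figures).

First estimate the order: p ≈ ln(r_6/r_5) / ln(r_5/r_4) = ln(0.0003385/0.001461)/ln(0.001461/0.004814) = ln(0.231691)/ln(0.30349) ≈ 1.2264.
Then r_7 ≈ r_6·(r_6/r_5)^p = 0.0003385·(0.231691)^1.2264 = 0.0003385·0.166389 ≈ 5.632e-05.

5.6e-5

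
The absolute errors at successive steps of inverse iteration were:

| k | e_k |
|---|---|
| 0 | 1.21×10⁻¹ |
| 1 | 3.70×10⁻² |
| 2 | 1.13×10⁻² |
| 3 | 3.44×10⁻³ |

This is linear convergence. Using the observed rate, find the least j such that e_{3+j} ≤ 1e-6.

7

Rate ρ ≈ e_3/e_2 = 3.44×10⁻³/1.13×10⁻² = 0.3044.
After j more steps, e_{3+j} ≈ 3.44×10⁻³·ρ^j; need ρ^j ≤ 1e-6/3.44×10⁻³ = 0.000290698.
j ≥ ln(0.000290698)/ln(0.3044) = -8.1432/-1.18941 = 6.846.
So 7 more iterations are needed.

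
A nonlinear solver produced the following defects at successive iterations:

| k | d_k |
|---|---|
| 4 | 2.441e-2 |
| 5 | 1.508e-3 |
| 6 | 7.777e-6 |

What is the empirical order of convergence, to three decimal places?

p ≈ ln(d_6/d_5) / ln(d_5/d_4)
  = ln(7.777e-6/1.508e-3) / ln(1.508e-3/2.441e-2)
  = ln(0.00515716) / ln(0.061778)
  = -5.267369 / -2.784208 ≈ 1.891873

1.892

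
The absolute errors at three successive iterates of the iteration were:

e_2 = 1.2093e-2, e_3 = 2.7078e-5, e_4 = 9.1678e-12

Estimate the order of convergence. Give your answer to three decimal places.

2.442

p ≈ ln(e_4/e_3) / ln(e_3/e_2)
  = ln(9.1678e-12/2.7078e-5) / ln(2.7078e-5/1.2093e-2)
  = ln(3.3857e-07) / ln(0.00223915)
  = -14.898535 / -6.101659 ≈ 2.441719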